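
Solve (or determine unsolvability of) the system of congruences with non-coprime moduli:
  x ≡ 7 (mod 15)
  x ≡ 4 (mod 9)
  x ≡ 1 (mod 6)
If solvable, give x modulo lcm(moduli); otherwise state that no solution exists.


Moduli 15, 9, 6 are not pairwise coprime, so CRT works modulo lcm(m_i) when all pairwise compatibility conditions hold.
Pairwise compatibility: gcd(m_i, m_j) must divide a_i - a_j for every pair.
Merge one congruence at a time:
  Start: x ≡ 7 (mod 15).
  Combine with x ≡ 4 (mod 9): gcd(15, 9) = 3; 4 - 7 = -3, which IS divisible by 3, so compatible.
    Write x = 7 + 15·t and substitute into x ≡ 4 (mod 9): 15·t ≡ 4 − 7 = -3 (mod 9).
    Divide the congruence (and modulus) by g = 3: 5·t ≡ -1 (mod 3).
    Reduce coefficients mod 3: 2·t ≡ 2 (mod 3).
    The inverse of 2 mod 3 is 2 (since 2·2 = 4 = 1·3 + 1), so t ≡ 2·2 = 4 ≡ 1 (mod 3).
    Then x = 7 + 15·1 = 22, valid modulo lcm(15, 9) = 45: x ≡ 22 (mod 45).
  Combine with x ≡ 1 (mod 6): gcd(45, 6) = 3; 1 - 22 = -21, which IS divisible by 3, so compatible.
    Write x = 22 + 45·t and substitute into x ≡ 1 (mod 6): 45·t ≡ 1 − 22 = -21 (mod 6).
    Divide the congruence (and modulus) by g = 3: 15·t ≡ -7 (mod 2).
    Reduce coefficients mod 2: 1·t ≡ 1 (mod 2).
    So t ≡ 1 (mod 2).
    Then x = 22 + 45·1 = 67, valid modulo lcm(45, 6) = 90: x ≡ 67 (mod 90).
Verify: 67 mod 15 = 7, 67 mod 9 = 4, 67 mod 6 = 1.

x ≡ 67 (mod 90).


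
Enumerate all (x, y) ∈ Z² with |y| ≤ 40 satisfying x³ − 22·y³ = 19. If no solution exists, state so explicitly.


The equation is x³ - 22y³ = 19. For fixed y, x³ = 22·y³ + 19, so a solution requires the RHS to be a perfect cube.
Strategy: iterate y from -40 to 40, compute RHS = 22·y³ + 19, and check whether it is a (positive or negative) perfect cube.
Check small values of y:
  y = 0: RHS = 19 is not a perfect cube.
  y = 1: RHS = 41 is not a perfect cube.
  y = -1: RHS = -3 is not a perfect cube.
  y = 2: RHS = 195 is not a perfect cube.
  y = -2: RHS = -157 is not a perfect cube.
  y = 3: RHS = 613 is not a perfect cube.
  y = -3: RHS = -575 is not a perfect cube.
Continuing the search up to |y| = 40 finds no solutions either.
No (x, y) in the scanned range satisfies the equation.

No integer solutions with |y| ≤ 40.


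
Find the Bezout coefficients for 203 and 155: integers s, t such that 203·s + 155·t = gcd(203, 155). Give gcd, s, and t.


Euclidean algorithm on (203, 155) — divide until remainder is 0:
  203 = 1 · 155 + 48
  155 = 3 · 48 + 11
  48 = 4 · 11 + 4
  11 = 2 · 4 + 3
  4 = 1 · 3 + 1
  3 = 3 · 1 + 0
gcd(203, 155) = 1.
Track Bezout coefficients alongside the remainders: start with r₀ = 203 = a·1 + b·0 (s = 1, t = 0) and r₁ = 155 = a·0 + b·1 (s = 0, t = 1); each new remainder r_{k+1} = r_{k-1} − q_k·r_k inherits s_{k+1} = s_{k-1} − q_k·s_k, t_{k+1} = t_{k-1} − q_k·t_k, so r_k = a·s_k + b·t_k at every step:
  q = 1: r = 48, s = 1 − 1·0 = 1, t = 0 − 1·1 = -1  (check: 203·1 + 155·(-1) = 48)
  q = 3: r = 11, s = 0 − 3·1 = -3, t = 1 − 3·(-1) = 4  (check: 203·(-3) + 155·4 = 11)
  q = 4: r = 4, s = 1 − 4·(-3) = 13, t = -1 − 4·4 = -17  (check: 203·13 + 155·(-17) = 4)
  q = 2: r = 3, s = -3 − 2·13 = -29, t = 4 − 2·(-17) = 38  (check: 203·(-29) + 155·38 = 3)
  q = 1: r = 1, s = 13 − 1·(-29) = 42, t = -17 − 1·38 = -55  (check: 203·42 + 155·(-55) = 1)
The row with r = 1 (the gcd) gives the Bezout coefficients s = 42, t = -55.
Result: 203 · (42) + 155 · (-55) = 1.

gcd(203, 155) = 1; s = 42, t = -55 (check: 203·42 + 155·(-55) = 1).


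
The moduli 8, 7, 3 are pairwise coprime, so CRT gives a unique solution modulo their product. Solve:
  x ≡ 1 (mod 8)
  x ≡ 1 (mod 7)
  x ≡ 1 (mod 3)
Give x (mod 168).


Moduli 8, 7, 3 are pairwise coprime; by CRT there is a unique solution modulo M = 8 · 7 · 3 = 168.
Solve pairwise, accumulating the modulus:
  Start with x ≡ 1 (mod 8).
  Combine with x ≡ 1 (mod 7): since gcd(8, 7) = 1, we get a unique residue mod 56.
    Write x = 1 + 8·t and substitute into x ≡ 1 (mod 7): 8·t ≡ 1 − 1 = 0 (mod 7).
    Reduce coefficients mod 7: 1·t ≡ 0 (mod 7).
    So t ≡ 0 (mod 7).
    Then x = 1 + 8·0 = 1, valid modulo lcm(8, 7) = 56: x ≡ 1 (mod 56).
  Combine with x ≡ 1 (mod 3): since gcd(56, 3) = 1, we get a unique residue mod 168.
    Write x = 1 + 56·t and substitute into x ≡ 1 (mod 3): 56·t ≡ 1 − 1 = 0 (mod 3).
    Reduce coefficients mod 3: 2·t ≡ 0 (mod 3).
    The inverse of 2 mod 3 is 2 (since 2·2 = 4 = 1·3 + 1), so t ≡ 2·0 = 0 ≡ 0 (mod 3).
    Then x = 1 + 56·0 = 1, valid modulo lcm(56, 3) = 168: x ≡ 1 (mod 168).
Verify: 1 mod 8 = 1 ✓, 1 mod 7 = 1 ✓, 1 mod 3 = 1 ✓.

x ≡ 1 (mod 168).


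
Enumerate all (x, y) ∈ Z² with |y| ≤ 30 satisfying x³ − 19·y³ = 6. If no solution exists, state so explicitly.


The equation is x³ - 19y³ = 6. For fixed y, x³ = 19·y³ + 6, so a solution requires the RHS to be a perfect cube.
Strategy: iterate y from -30 to 30, compute RHS = 19·y³ + 6, and check whether it is a (positive or negative) perfect cube.
Check small values of y:
  y = 0: RHS = 6 is not a perfect cube.
  y = 1: RHS = 25 is not a perfect cube.
  y = -1: RHS = -13 is not a perfect cube.
  y = 2: RHS = 158 is not a perfect cube.
  y = -2: RHS = -146 is not a perfect cube.
  y = 3: RHS = 519 is not a perfect cube.
  y = -3: RHS = -507 is not a perfect cube.
Continuing the search up to |y| = 30 finds no solutions either.
No (x, y) in the scanned range satisfies the equation.

No integer solutions with |y| ≤ 30.


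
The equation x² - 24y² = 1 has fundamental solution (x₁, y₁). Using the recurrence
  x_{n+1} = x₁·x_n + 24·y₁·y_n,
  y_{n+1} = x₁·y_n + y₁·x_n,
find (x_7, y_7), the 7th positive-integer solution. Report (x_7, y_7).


Step 1: Find the fundamental solution (x₁, y₁) of x² - 24y² = 1.
  Expand √24 as a continued fraction. a₀ = ⌊√24⌋ = 4; iterate m_{k+1} = d_k·a_k − m_k, d_{k+1} = (24 − m_{k+1}²)/d_k, a_{k+1} = ⌊(a₀ + m_{k+1})/d_{k+1}⌋ (starting m₀ = 0, d₀ = 1), with convergents p_k = a_k·p_{k-1} + p_{k-2}, q_k = a_k·q_{k-1} + q_{k-2} (p₋₁ = 1, q₋₁ = 0):
  k = 0: a₀ = 4; p₀/q₀ = 4/1; p₀² − 24·q₀² = 16 − 24 = -8.
  k = 1: m = 4, d = 8, a = ⌊(4 + 4)/8⌋ = 1; p/q = (1·4 + 1)/(1·1 + 0) = 5/1; p² − 24·q² = 25 − 24 = 1.
  The first convergent with p² − 24·q² = 1 gives the fundamental solution (x₁, y₁) = (5, 1).
Step 2: Apply the recurrence (x_{n+1}, y_{n+1}) = (x₁x_n + 24y₁y_n, x₁y_n + y₁x_n) repeatedly.
  From (x_1, y_1) = (5, 1): x_2 = 5·5 + 24·1·1 = 49; y_2 = 5·1 + 1·5 = 10.
  From (x_2, y_2) = (49, 10): x_3 = 5·49 + 24·1·10 = 485; y_3 = 5·10 + 1·49 = 99.
  From (x_3, y_3) = (485, 99): x_4 = 5·485 + 24·1·99 = 4801; y_4 = 5·99 + 1·485 = 980.
  From (x_4, y_4) = (4801, 980): x_5 = 5·4801 + 24·1·980 = 47525; y_5 = 5·980 + 1·4801 = 9701.
  From (x_5, y_5) = (47525, 9701): x_6 = 5·47525 + 24·1·9701 = 470449; y_6 = 5·9701 + 1·47525 = 96030.
  From (x_6, y_6) = (470449, 96030): x_7 = 5·470449 + 24·1·96030 = 4656965; y_7 = 5·96030 + 1·470449 = 950599.
Step 3: Verify x_7² - 24·y_7² = 21687323011225 - 21687323011224 = 1 (should be 1). ✓

(x_1, y_1) = (5, 1); (x_7, y_7) = (4656965, 950599).


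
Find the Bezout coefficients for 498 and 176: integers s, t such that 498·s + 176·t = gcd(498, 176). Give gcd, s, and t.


Euclidean algorithm on (498, 176) — divide until remainder is 0:
  498 = 2 · 176 + 146
  176 = 1 · 146 + 30
  146 = 4 · 30 + 26
  30 = 1 · 26 + 4
  26 = 6 · 4 + 2
  4 = 2 · 2 + 0
gcd(498, 176) = 2.
Track Bezout coefficients alongside the remainders: start with r₀ = 498 = a·1 + b·0 (s = 1, t = 0) and r₁ = 176 = a·0 + b·1 (s = 0, t = 1); each new remainder r_{k+1} = r_{k-1} − q_k·r_k inherits s_{k+1} = s_{k-1} − q_k·s_k, t_{k+1} = t_{k-1} − q_k·t_k, so r_k = a·s_k + b·t_k at every step:
  q = 2: r = 146, s = 1 − 2·0 = 1, t = 0 − 2·1 = -2  (check: 498·1 + 176·(-2) = 146)
  q = 1: r = 30, s = 0 − 1·1 = -1, t = 1 − 1·(-2) = 3  (check: 498·(-1) + 176·3 = 30)
  q = 4: r = 26, s = 1 − 4·(-1) = 5, t = -2 − 4·3 = -14  (check: 498·5 + 176·(-14) = 26)
  q = 1: r = 4, s = -1 − 1·5 = -6, t = 3 − 1·(-14) = 17  (check: 498·(-6) + 176·17 = 4)
  q = 6: r = 2, s = 5 − 6·(-6) = 41, t = -14 − 6·17 = -116  (check: 498·41 + 176·(-116) = 2)
The row with r = 2 (the gcd) gives the Bezout coefficients s = 41, t = -116.
Result: 498 · (41) + 176 · (-116) = 2.

gcd(498, 176) = 2; s = 41, t = -116 (check: 498·41 + 176·(-116) = 2).


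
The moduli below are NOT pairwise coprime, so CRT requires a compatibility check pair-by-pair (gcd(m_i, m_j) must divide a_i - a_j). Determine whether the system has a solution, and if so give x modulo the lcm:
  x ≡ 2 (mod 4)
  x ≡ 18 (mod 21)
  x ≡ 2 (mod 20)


Moduli 4, 21, 20 are not pairwise coprime, so CRT works modulo lcm(m_i) when all pairwise compatibility conditions hold.
Pairwise compatibility: gcd(m_i, m_j) must divide a_i - a_j for every pair.
Merge one congruence at a time:
  Start: x ≡ 2 (mod 4).
  Combine with x ≡ 18 (mod 21): gcd(4, 21) = 1; 18 - 2 = 16, which IS divisible by 1, so compatible.
    Write x = 2 + 4·t and substitute into x ≡ 18 (mod 21): 4·t ≡ 18 − 2 = 16 (mod 21).
    The inverse of 4 mod 21 is 16 (since 4·16 = 64 = 3·21 + 1), so t ≡ 16·16 = 256 ≡ 4 (mod 21).
    Then x = 2 + 4·4 = 18, valid modulo lcm(4, 21) = 84: x ≡ 18 (mod 84).
  Combine with x ≡ 2 (mod 20): gcd(84, 20) = 4; 2 - 18 = -16, which IS divisible by 4, so compatible.
    Write x = 18 + 84·t and substitute into x ≡ 2 (mod 20): 84·t ≡ 2 − 18 = -16 (mod 20).
    Divide the congruence (and modulus) by g = 4: 21·t ≡ -4 (mod 5).
    Reduce coefficients mod 5: 1·t ≡ 1 (mod 5).
    So t ≡ 1 (mod 5).
    Then x = 18 + 84·1 = 102, valid modulo lcm(84, 20) = 420: x ≡ 102 (mod 420).
Verify: 102 mod 4 = 2, 102 mod 21 = 18, 102 mod 20 = 2.

x ≡ 102 (mod 420).


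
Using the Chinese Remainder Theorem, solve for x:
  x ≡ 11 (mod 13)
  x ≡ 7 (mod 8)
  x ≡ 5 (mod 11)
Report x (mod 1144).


Moduli 13, 8, 11 are pairwise coprime; by CRT there is a unique solution modulo M = 13 · 8 · 11 = 1144.
Solve pairwise, accumulating the modulus:
  Start with x ≡ 11 (mod 13).
  Combine with x ≡ 7 (mod 8): since gcd(13, 8) = 1, we get a unique residue mod 104.
    Write x = 11 + 13·t and substitute into x ≡ 7 (mod 8): 13·t ≡ 7 − 11 = -4 (mod 8).
    Reduce coefficients mod 8: 5·t ≡ 4 (mod 8).
    The inverse of 5 mod 8 is 5 (since 5·5 = 25 = 3·8 + 1), so t ≡ 5·4 = 20 ≡ 4 (mod 8).
    Then x = 11 + 13·4 = 63, valid modulo lcm(13, 8) = 104: x ≡ 63 (mod 104).
  Combine with x ≡ 5 (mod 11): since gcd(104, 11) = 1, we get a unique residue mod 1144.
    Write x = 63 + 104·t and substitute into x ≡ 5 (mod 11): 104·t ≡ 5 − 63 = -58 (mod 11).
    Reduce coefficients mod 11: 5·t ≡ 8 (mod 11).
    The inverse of 5 mod 11 is 9 (since 5·9 = 45 = 4·11 + 1), so t ≡ 9·8 = 72 ≡ 6 (mod 11).
    Then x = 63 + 104·6 = 687, valid modulo lcm(104, 11) = 1144: x ≡ 687 (mod 1144).
Verify: 687 mod 13 = 11 ✓, 687 mod 8 = 7 ✓, 687 mod 11 = 5 ✓.

x ≡ 687 (mod 1144).


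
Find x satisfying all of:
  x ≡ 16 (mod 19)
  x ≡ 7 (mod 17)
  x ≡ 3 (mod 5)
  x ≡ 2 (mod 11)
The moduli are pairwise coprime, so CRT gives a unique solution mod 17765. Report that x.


Product of moduli M = 19 · 17 · 5 · 11 = 17765.
Merge one congruence at a time:
  Start: x ≡ 16 (mod 19).
  Combine with x ≡ 7 (mod 17); new modulus lcm = 323.
    Write x = 16 + 19·t and substitute into x ≡ 7 (mod 17): 19·t ≡ 7 − 16 = -9 (mod 17).
    Reduce coefficients mod 17: 2·t ≡ 8 (mod 17).
    The inverse of 2 mod 17 is 9 (since 2·9 = 18 = 1·17 + 1), so t ≡ 9·8 = 72 ≡ 4 (mod 17).
    Then x = 16 + 19·4 = 92, valid modulo lcm(19, 17) = 323: x ≡ 92 (mod 323).
  Combine with x ≡ 3 (mod 5); new modulus lcm = 1615.
    Write x = 92 + 323·t and substitute into x ≡ 3 (mod 5): 323·t ≡ 3 − 92 = -89 (mod 5).
    Reduce coefficients mod 5: 3·t ≡ 1 (mod 5).
    The inverse of 3 mod 5 is 2 (since 3·2 = 6 = 1·5 + 1), so t ≡ 2·1 = 2 ≡ 2 (mod 5).
    Then x = 92 + 323·2 = 738, valid modulo lcm(323, 5) = 1615: x ≡ 738 (mod 1615).
  Combine with x ≡ 2 (mod 11); new modulus lcm = 17765.
    Write x = 738 + 1615·t and substitute into x ≡ 2 (mod 11): 1615·t ≡ 2 − 738 = -736 (mod 11).
    Reduce coefficients mod 11: 9·t ≡ 1 (mod 11).
    The inverse of 9 mod 11 is 5 (since 9·5 = 45 = 4·11 + 1), so t ≡ 5·1 = 5 ≡ 5 (mod 11).
    Then x = 738 + 1615·5 = 8813, valid modulo lcm(1615, 11) = 17765: x ≡ 8813 (mod 17765).
Verify against each original: 8813 mod 19 = 16, 8813 mod 17 = 7, 8813 mod 5 = 3, 8813 mod 11 = 2.

x ≡ 8813 (mod 17765).


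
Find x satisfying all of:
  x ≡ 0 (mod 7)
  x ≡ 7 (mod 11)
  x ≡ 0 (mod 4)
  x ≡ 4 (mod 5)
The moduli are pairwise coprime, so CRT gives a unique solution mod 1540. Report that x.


Product of moduli M = 7 · 11 · 4 · 5 = 1540.
Merge one congruence at a time:
  Start: x ≡ 0 (mod 7).
  Combine with x ≡ 7 (mod 11); new modulus lcm = 77.
    Write x = 0 + 7·t and substitute into x ≡ 7 (mod 11): 7·t ≡ 7 − 0 = 7 (mod 11).
    The inverse of 7 mod 11 is 8 (since 7·8 = 56 = 5·11 + 1), so t ≡ 8·7 = 56 ≡ 1 (mod 11).
    Then x = 0 + 7·1 = 7, valid modulo lcm(7, 11) = 77: x ≡ 7 (mod 77).
  Combine with x ≡ 0 (mod 4); new modulus lcm = 308.
    Write x = 7 + 77·t and substitute into x ≡ 0 (mod 4): 77·t ≡ 0 − 7 = -7 (mod 4).
    Reduce coefficients mod 4: 1·t ≡ 1 (mod 4).
    So t ≡ 1 (mod 4).
    Then x = 7 + 77·1 = 84, valid modulo lcm(77, 4) = 308: x ≡ 84 (mod 308).
  Combine with x ≡ 4 (mod 5); new modulus lcm = 1540.
    Write x = 84 + 308·t and substitute into x ≡ 4 (mod 5): 308·t ≡ 4 − 84 = -80 (mod 5).
    Reduce coefficients mod 5: 3·t ≡ 0 (mod 5).
    The inverse of 3 mod 5 is 2 (since 3·2 = 6 = 1·5 + 1), so t ≡ 2·0 = 0 ≡ 0 (mod 5).
    Then x = 84 + 308·0 = 84, valid modulo lcm(308, 5) = 1540: x ≡ 84 (mod 1540).
Verify against each original: 84 mod 7 = 0, 84 mod 11 = 7, 84 mod 4 = 0, 84 mod 5 = 4.

x ≡ 84 (mod 1540).


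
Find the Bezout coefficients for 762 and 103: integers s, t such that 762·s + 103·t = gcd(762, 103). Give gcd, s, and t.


Euclidean algorithm on (762, 103) — divide until remainder is 0:
  762 = 7 · 103 + 41
  103 = 2 · 41 + 21
  41 = 1 · 21 + 20
  21 = 1 · 20 + 1
  20 = 20 · 1 + 0
gcd(762, 103) = 1.
Track Bezout coefficients alongside the remainders: start with r₀ = 762 = a·1 + b·0 (s = 1, t = 0) and r₁ = 103 = a·0 + b·1 (s = 0, t = 1); each new remainder r_{k+1} = r_{k-1} − q_k·r_k inherits s_{k+1} = s_{k-1} − q_k·s_k, t_{k+1} = t_{k-1} − q_k·t_k, so r_k = a·s_k + b·t_k at every step:
  q = 7: r = 41, s = 1 − 7·0 = 1, t = 0 − 7·1 = -7  (check: 762·1 + 103·(-7) = 41)
  q = 2: r = 21, s = 0 − 2·1 = -2, t = 1 − 2·(-7) = 15  (check: 762·(-2) + 103·15 = 21)
  q = 1: r = 20, s = 1 − 1·(-2) = 3, t = -7 − 1·15 = -22  (check: 762·3 + 103·(-22) = 20)
  q = 1: r = 1, s = -2 − 1·3 = -5, t = 15 − 1·(-22) = 37  (check: 762·(-5) + 103·37 = 1)
The row with r = 1 (the gcd) gives the Bezout coefficients s = -5, t = 37.
Result: 762 · (-5) + 103 · (37) = 1.

gcd(762, 103) = 1; s = -5, t = 37 (check: 762·(-5) + 103·37 = 1).


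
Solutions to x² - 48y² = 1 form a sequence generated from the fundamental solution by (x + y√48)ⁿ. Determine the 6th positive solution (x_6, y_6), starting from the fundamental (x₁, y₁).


Step 1: Find the fundamental solution (x₁, y₁) of x² - 48y² = 1.
  Expand √48 as a continued fraction. a₀ = ⌊√48⌋ = 6; iterate m_{k+1} = d_k·a_k − m_k, d_{k+1} = (48 − m_{k+1}²)/d_k, a_{k+1} = ⌊(a₀ + m_{k+1})/d_{k+1}⌋ (starting m₀ = 0, d₀ = 1), with convergents p_k = a_k·p_{k-1} + p_{k-2}, q_k = a_k·q_{k-1} + q_{k-2} (p₋₁ = 1, q₋₁ = 0):
  k = 0: a₀ = 6; p₀/q₀ = 6/1; p₀² − 48·q₀² = 36 − 48 = -12.
  k = 1: m = 6, d = 12, a = ⌊(6 + 6)/12⌋ = 1; p/q = (1·6 + 1)/(1·1 + 0) = 7/1; p² − 48·q² = 49 − 48 = 1.
  The first convergent with p² − 48·q² = 1 gives the fundamental solution (x₁, y₁) = (7, 1).
Step 2: Apply the recurrence (x_{n+1}, y_{n+1}) = (x₁x_n + 48y₁y_n, x₁y_n + y₁x_n) repeatedly.
  From (x_1, y_1) = (7, 1): x_2 = 7·7 + 48·1·1 = 97; y_2 = 7·1 + 1·7 = 14.
  From (x_2, y_2) = (97, 14): x_3 = 7·97 + 48·1·14 = 1351; y_3 = 7·14 + 1·97 = 195.
  From (x_3, y_3) = (1351, 195): x_4 = 7·1351 + 48·1·195 = 18817; y_4 = 7·195 + 1·1351 = 2716.
  From (x_4, y_4) = (18817, 2716): x_5 = 7·18817 + 48·1·2716 = 262087; y_5 = 7·2716 + 1·18817 = 37829.
  From (x_5, y_5) = (262087, 37829): x_6 = 7·262087 + 48·1·37829 = 3650401; y_6 = 7·37829 + 1·262087 = 526890.
Step 3: Verify x_6² - 48·y_6² = 13325427460801 - 13325427460800 = 1 (should be 1). ✓

(x_1, y_1) = (7, 1); (x_6, y_6) = (3650401, 526890).


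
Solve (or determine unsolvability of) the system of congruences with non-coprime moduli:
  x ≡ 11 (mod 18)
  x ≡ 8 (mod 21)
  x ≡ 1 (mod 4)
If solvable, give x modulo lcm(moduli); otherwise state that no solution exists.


Moduli 18, 21, 4 are not pairwise coprime, so CRT works modulo lcm(m_i) when all pairwise compatibility conditions hold.
Pairwise compatibility: gcd(m_i, m_j) must divide a_i - a_j for every pair.
Merge one congruence at a time:
  Start: x ≡ 11 (mod 18).
  Combine with x ≡ 8 (mod 21): gcd(18, 21) = 3; 8 - 11 = -3, which IS divisible by 3, so compatible.
    Write x = 11 + 18·t and substitute into x ≡ 8 (mod 21): 18·t ≡ 8 − 11 = -3 (mod 21).
    Divide the congruence (and modulus) by g = 3: 6·t ≡ -1 (mod 7).
    Reduce coefficients mod 7: 6·t ≡ 6 (mod 7).
    The inverse of 6 mod 7 is 6 (since 6·6 = 36 = 5·7 + 1), so t ≡ 6·6 = 36 ≡ 1 (mod 7).
    Then x = 11 + 18·1 = 29, valid modulo lcm(18, 21) = 126: x ≡ 29 (mod 126).
  Combine with x ≡ 1 (mod 4): gcd(126, 4) = 2; 1 - 29 = -28, which IS divisible by 2, so compatible.
    Write x = 29 + 126·t and substitute into x ≡ 1 (mod 4): 126·t ≡ 1 − 29 = -28 (mod 4).
    Divide the congruence (and modulus) by g = 2: 63·t ≡ -14 (mod 2).
    Reduce coefficients mod 2: 1·t ≡ 0 (mod 2).
    So t ≡ 0 (mod 2).
    Then x = 29 + 126·0 = 29, valid modulo lcm(126, 4) = 252: x ≡ 29 (mod 252).
Verify: 29 mod 18 = 11, 29 mod 21 = 8, 29 mod 4 = 1.

x ≡ 29 (mod 252).


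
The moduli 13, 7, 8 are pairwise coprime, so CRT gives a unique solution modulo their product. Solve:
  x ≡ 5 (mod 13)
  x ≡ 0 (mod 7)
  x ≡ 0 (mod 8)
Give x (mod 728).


Moduli 13, 7, 8 are pairwise coprime; by CRT there is a unique solution modulo M = 13 · 7 · 8 = 728.
Solve pairwise, accumulating the modulus:
  Start with x ≡ 5 (mod 13).
  Combine with x ≡ 0 (mod 7): since gcd(13, 7) = 1, we get a unique residue mod 91.
    Write x = 5 + 13·t and substitute into x ≡ 0 (mod 7): 13·t ≡ 0 − 5 = -5 (mod 7).
    Reduce coefficients mod 7: 6·t ≡ 2 (mod 7).
    The inverse of 6 mod 7 is 6 (since 6·6 = 36 = 5·7 + 1), so t ≡ 6·2 = 12 ≡ 5 (mod 7).
    Then x = 5 + 13·5 = 70, valid modulo lcm(13, 7) = 91: x ≡ 70 (mod 91).
  Combine with x ≡ 0 (mod 8): since gcd(91, 8) = 1, we get a unique residue mod 728.
    Write x = 70 + 91·t and substitute into x ≡ 0 (mod 8): 91·t ≡ 0 − 70 = -70 (mod 8).
    Reduce coefficients mod 8: 3·t ≡ 2 (mod 8).
    The inverse of 3 mod 8 is 3 (since 3·3 = 9 = 1·8 + 1), so t ≡ 3·2 = 6 ≡ 6 (mod 8).
    Then x = 70 + 91·6 = 616, valid modulo lcm(91, 8) = 728: x ≡ 616 (mod 728).
Verify: 616 mod 13 = 5 ✓, 616 mod 7 = 0 ✓, 616 mod 8 = 0 ✓.

x ≡ 616 (mod 728).


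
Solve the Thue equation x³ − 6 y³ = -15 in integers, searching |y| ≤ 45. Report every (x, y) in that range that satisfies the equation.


The equation is x³ - 6y³ = -15. For fixed y, x³ = 6·y³ − 15, so a solution requires the RHS to be a perfect cube.
Strategy: iterate y from -45 to 45, compute RHS = 6·y³ − 15, and check whether it is a (positive or negative) perfect cube.
Check small values of y:
  y = 0: RHS = -15 is not a perfect cube.
  y = 1: RHS = -9 is not a perfect cube.
  y = -1: RHS = -21 is not a perfect cube.
  y = 2: RHS = 33 is not a perfect cube.
  y = -2: RHS = -63 is not a perfect cube.
  y = 3: RHS = 147 is not a perfect cube.
  y = -3: RHS = -177 is not a perfect cube.
Continuing the search up to |y| = 45 finds no solutions either.
No (x, y) in the scanned range satisfies the equation.

No integer solutions with |y| ≤ 45.


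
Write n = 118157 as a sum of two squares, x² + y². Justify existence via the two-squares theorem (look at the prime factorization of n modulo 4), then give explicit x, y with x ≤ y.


Step 1: Factor n = 118157 = 13 · 61 · 149.
Step 2: Check the mod-4 condition on each prime factor: 13 ≡ 1 (mod 4), exponent 1; 61 ≡ 1 (mod 4), exponent 1; 149 ≡ 1 (mod 4), exponent 1.
All primes ≡ 3 (mod 4) appear to even exponent (or don't appear), so by the two-squares theorem n IS expressible as a sum of two squares.
Step 3: Build a representation. Here n = 13 · 61 · 149 is a product of primes ≡ 1 (mod 4). Each prime p ≡ 1 (mod 4) is itself a sum of two squares; find a² by testing p − a² for a perfect square:
  13: 13 − 1² = 12, 13 − 2² = 9 = 3² ⇒ 13 = 2² + 3².
  61: 61 − 1² = 60, 61 − 2² = 57, 61 − 3² = 52, 61 − 4² = 45, 61 − 5² = 36 = 6² ⇒ 61 = 5² + 6².
  149: 149 − 1² = 148, 149 − 2² = 145, 149 − 3² = 140, 149 − 4² = 133, 149 − 5² = 124, 149 − 6² = 113, 149 − 7² = 100 = 10² ⇒ 149 = 7² + 10².
  Combine using the Brahmagupta–Fibonacci identity (a² + b²)(c² + d²) = (ac − bd)² + (ad + bc)² = (ac + bd)² + (ad − bc)²:
  13 · 61 = 793: from (2² + 3²)(5² + 6²), take (2·5 − 3·6, 2·6 + 3·5) = (10 − 18, 12 + 15) = (-8, 27); dropping signs (only squares matter) gives (8, 27); check 8² + 27² = 64 + 729 = 793 ✓.
  793 · 149 = 118157: from (8² + 27²)(7² + 10²), take (8·7 − 27·10, 8·10 + 27·7) = (56 − 270, 80 + 189) = (-214, 269); dropping signs (only squares matter) gives (214, 269); check 214² + 269² = 45796 + 72361 = 118157 ✓.
Step 4: Order so x ≤ y and verify: 214² + 269² = 45796 + 72361 = 118157 = n. ✓

n = 118157 = 214² + 269² (one valid representation with x ≤ y).


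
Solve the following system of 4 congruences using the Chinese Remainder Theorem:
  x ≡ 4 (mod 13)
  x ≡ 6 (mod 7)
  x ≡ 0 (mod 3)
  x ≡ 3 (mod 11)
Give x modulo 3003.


Product of moduli M = 13 · 7 · 3 · 11 = 3003.
Merge one congruence at a time:
  Start: x ≡ 4 (mod 13).
  Combine with x ≡ 6 (mod 7); new modulus lcm = 91.
    Write x = 4 + 13·t and substitute into x ≡ 6 (mod 7): 13·t ≡ 6 − 4 = 2 (mod 7).
    Reduce coefficients mod 7: 6·t ≡ 2 (mod 7).
    The inverse of 6 mod 7 is 6 (since 6·6 = 36 = 5·7 + 1), so t ≡ 6·2 = 12 ≡ 5 (mod 7).
    Then x = 4 + 13·5 = 69, valid modulo lcm(13, 7) = 91: x ≡ 69 (mod 91).
  Combine with x ≡ 0 (mod 3); new modulus lcm = 273.
    Write x = 69 + 91·t and substitute into x ≡ 0 (mod 3): 91·t ≡ 0 − 69 = -69 (mod 3).
    Reduce coefficients mod 3: 1·t ≡ 0 (mod 3).
    So t ≡ 0 (mod 3).
    Then x = 69 + 91·0 = 69, valid modulo lcm(91, 3) = 273: x ≡ 69 (mod 273).
  Combine with x ≡ 3 (mod 11); new modulus lcm = 3003.
    Write x = 69 + 273·t and substitute into x ≡ 3 (mod 11): 273·t ≡ 3 − 69 = -66 (mod 11).
    Reduce coefficients mod 11: 9·t ≡ 0 (mod 11).
    The inverse of 9 mod 11 is 5 (since 9·5 = 45 = 4·11 + 1), so t ≡ 5·0 = 0 ≡ 0 (mod 11).
    Then x = 69 + 273·0 = 69, valid modulo lcm(273, 11) = 3003: x ≡ 69 (mod 3003).
Verify against each original: 69 mod 13 = 4, 69 mod 7 = 6, 69 mod 3 = 0, 69 mod 11 = 3.

x ≡ 69 (mod 3003).


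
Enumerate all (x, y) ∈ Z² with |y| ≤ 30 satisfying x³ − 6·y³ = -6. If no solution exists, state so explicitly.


The equation is x³ - 6y³ = -6. For fixed y, x³ = 6·y³ − 6, so a solution requires the RHS to be a perfect cube.
Strategy: iterate y from -30 to 30, compute RHS = 6·y³ − 6, and check whether it is a (positive or negative) perfect cube.
Check small values of y:
  y = 0: RHS = -6 is not a perfect cube.
  y = 1: RHS = 0 = (0)³ ⇒ x = 0 works.
  y = -1: RHS = -12 is not a perfect cube.
  y = 2: RHS = 42 is not a perfect cube.
  y = -2: RHS = -54 is not a perfect cube.
  y = 3: RHS = 156 is not a perfect cube.
  y = -3: RHS = -168 is not a perfect cube.
Continuing the search up to |y| = 30 finds no further solutions beyond those listed.
Collected solutions: (0, 1).

Solutions (with |y| ≤ 30): (0, 1).


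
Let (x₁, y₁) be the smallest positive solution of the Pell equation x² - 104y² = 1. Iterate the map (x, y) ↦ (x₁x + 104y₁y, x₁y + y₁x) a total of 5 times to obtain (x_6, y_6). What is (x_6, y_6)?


Step 1: Find the fundamental solution (x₁, y₁) of x² - 104y² = 1.
  Expand √104 as a continued fraction. a₀ = ⌊√104⌋ = 10; iterate m_{k+1} = d_k·a_k − m_k, d_{k+1} = (104 − m_{k+1}²)/d_k, a_{k+1} = ⌊(a₀ + m_{k+1})/d_{k+1}⌋ (starting m₀ = 0, d₀ = 1), with convergents p_k = a_k·p_{k-1} + p_{k-2}, q_k = a_k·q_{k-1} + q_{k-2} (p₋₁ = 1, q₋₁ = 0):
  k = 0: a₀ = 10; p₀/q₀ = 10/1; p₀² − 104·q₀² = 100 − 104 = -4.
  k = 1: m = 10, d = 4, a = ⌊(10 + 10)/4⌋ = 5; p/q = (5·10 + 1)/(5·1 + 0) = 51/5; p² − 104·q² = 2601 − 2600 = 1.
  The first convergent with p² − 104·q² = 1 gives the fundamental solution (x₁, y₁) = (51, 5).
Step 2: Apply the recurrence (x_{n+1}, y_{n+1}) = (x₁x_n + 104y₁y_n, x₁y_n + y₁x_n) repeatedly.
  From (x_1, y_1) = (51, 5): x_2 = 51·51 + 104·5·5 = 5201; y_2 = 51·5 + 5·51 = 510.
  From (x_2, y_2) = (5201, 510): x_3 = 51·5201 + 104·5·510 = 530451; y_3 = 51·510 + 5·5201 = 52015.
  From (x_3, y_3) = (530451, 52015): x_4 = 51·530451 + 104·5·52015 = 54100801; y_4 = 51·52015 + 5·530451 = 5305020.
  From (x_4, y_4) = (54100801, 5305020): x_5 = 51·54100801 + 104·5·5305020 = 5517751251; y_5 = 51·5305020 + 5·54100801 = 541060025.
  From (x_5, y_5) = (5517751251, 541060025): x_6 = 51·5517751251 + 104·5·541060025 = 562756526801; y_6 = 51·541060025 + 5·5517751251 = 55182817530.
Step 3: Verify x_6² - 104·y_6² = 316694908457124631293601 - 316694908457124631293600 = 1 (should be 1). ✓

(x_1, y_1) = (51, 5); (x_6, y_6) = (562756526801, 55182817530).


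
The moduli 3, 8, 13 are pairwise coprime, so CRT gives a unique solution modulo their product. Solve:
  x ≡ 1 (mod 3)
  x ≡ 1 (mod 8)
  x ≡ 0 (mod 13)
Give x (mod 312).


Moduli 3, 8, 13 are pairwise coprime; by CRT there is a unique solution modulo M = 3 · 8 · 13 = 312.
Solve pairwise, accumulating the modulus:
  Start with x ≡ 1 (mod 3).
  Combine with x ≡ 1 (mod 8): since gcd(3, 8) = 1, we get a unique residue mod 24.
    Write x = 1 + 3·t and substitute into x ≡ 1 (mod 8): 3·t ≡ 1 − 1 = 0 (mod 8).
    The inverse of 3 mod 8 is 3 (since 3·3 = 9 = 1·8 + 1), so t ≡ 3·0 = 0 ≡ 0 (mod 8).
    Then x = 1 + 3·0 = 1, valid modulo lcm(3, 8) = 24: x ≡ 1 (mod 24).
  Combine with x ≡ 0 (mod 13): since gcd(24, 13) = 1, we get a unique residue mod 312.
    Write x = 1 + 24·t and substitute into x ≡ 0 (mod 13): 24·t ≡ 0 − 1 = -1 (mod 13).
    Reduce coefficients mod 13: 11·t ≡ 12 (mod 13).
    The inverse of 11 mod 13 is 6 (since 11·6 = 66 = 5·13 + 1), so t ≡ 6·12 = 72 ≡ 7 (mod 13).
    Then x = 1 + 24·7 = 169, valid modulo lcm(24, 13) = 312: x ≡ 169 (mod 312).
Verify: 169 mod 3 = 1 ✓, 169 mod 8 = 1 ✓, 169 mod 13 = 0 ✓.

x ≡ 169 (mod 312).


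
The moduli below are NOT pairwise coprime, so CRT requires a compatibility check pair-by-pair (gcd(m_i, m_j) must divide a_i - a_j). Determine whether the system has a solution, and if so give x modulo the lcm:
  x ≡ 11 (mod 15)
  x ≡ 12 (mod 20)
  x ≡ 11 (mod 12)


Moduli 15, 20, 12 are not pairwise coprime, so CRT works modulo lcm(m_i) when all pairwise compatibility conditions hold.
Pairwise compatibility: gcd(m_i, m_j) must divide a_i - a_j for every pair.
Merge one congruence at a time:
  Start: x ≡ 11 (mod 15).
  Combine with x ≡ 12 (mod 20): gcd(15, 20) = 5, and 12 - 11 = 1 is NOT divisible by 5.
    ⇒ system is inconsistent (no integer solution).

No solution (the system is inconsistent).


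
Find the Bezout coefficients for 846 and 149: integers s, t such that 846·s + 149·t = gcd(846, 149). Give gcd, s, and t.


Euclidean algorithm on (846, 149) — divide until remainder is 0:
  846 = 5 · 149 + 101
  149 = 1 · 101 + 48
  101 = 2 · 48 + 5
  48 = 9 · 5 + 3
  5 = 1 · 3 + 2
  3 = 1 · 2 + 1
  2 = 2 · 1 + 0
gcd(846, 149) = 1.
Track Bezout coefficients alongside the remainders: start with r₀ = 846 = a·1 + b·0 (s = 1, t = 0) and r₁ = 149 = a·0 + b·1 (s = 0, t = 1); each new remainder r_{k+1} = r_{k-1} − q_k·r_k inherits s_{k+1} = s_{k-1} − q_k·s_k, t_{k+1} = t_{k-1} − q_k·t_k, so r_k = a·s_k + b·t_k at every step:
  q = 5: r = 101, s = 1 − 5·0 = 1, t = 0 − 5·1 = -5  (check: 846·1 + 149·(-5) = 101)
  q = 1: r = 48, s = 0 − 1·1 = -1, t = 1 − 1·(-5) = 6  (check: 846·(-1) + 149·6 = 48)
  q = 2: r = 5, s = 1 − 2·(-1) = 3, t = -5 − 2·6 = -17  (check: 846·3 + 149·(-17) = 5)
  q = 9: r = 3, s = -1 − 9·3 = -28, t = 6 − 9·(-17) = 159  (check: 846·(-28) + 149·159 = 3)
  q = 1: r = 2, s = 3 − 1·(-28) = 31, t = -17 − 1·159 = -176  (check: 846·31 + 149·(-176) = 2)
  q = 1: r = 1, s = -28 − 1·31 = -59, t = 159 − 1·(-176) = 335  (check: 846·(-59) + 149·335 = 1)
The row with r = 1 (the gcd) gives the Bezout coefficients s = -59, t = 335.
Result: 846 · (-59) + 149 · (335) = 1.

gcd(846, 149) = 1; s = -59, t = 335 (check: 846·(-59) + 149·335 = 1).


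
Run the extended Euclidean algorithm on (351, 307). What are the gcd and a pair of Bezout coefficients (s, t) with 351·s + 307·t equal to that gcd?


Euclidean algorithm on (351, 307) — divide until remainder is 0:
  351 = 1 · 307 + 44
  307 = 6 · 44 + 43
  44 = 1 · 43 + 1
  43 = 43 · 1 + 0
gcd(351, 307) = 1.
Track Bezout coefficients alongside the remainders: start with r₀ = 351 = a·1 + b·0 (s = 1, t = 0) and r₁ = 307 = a·0 + b·1 (s = 0, t = 1); each new remainder r_{k+1} = r_{k-1} − q_k·r_k inherits s_{k+1} = s_{k-1} − q_k·s_k, t_{k+1} = t_{k-1} − q_k·t_k, so r_k = a·s_k + b·t_k at every step:
  q = 1: r = 44, s = 1 − 1·0 = 1, t = 0 − 1·1 = -1  (check: 351·1 + 307·(-1) = 44)
  q = 6: r = 43, s = 0 − 6·1 = -6, t = 1 − 6·(-1) = 7  (check: 351·(-6) + 307·7 = 43)
  q = 1: r = 1, s = 1 − 1·(-6) = 7, t = -1 − 1·7 = -8  (check: 351·7 + 307·(-8) = 1)
The row with r = 1 (the gcd) gives the Bezout coefficients s = 7, t = -8.
Result: 351 · (7) + 307 · (-8) = 1.

gcd(351, 307) = 1; s = 7, t = -8 (check: 351·7 + 307·(-8) = 1).


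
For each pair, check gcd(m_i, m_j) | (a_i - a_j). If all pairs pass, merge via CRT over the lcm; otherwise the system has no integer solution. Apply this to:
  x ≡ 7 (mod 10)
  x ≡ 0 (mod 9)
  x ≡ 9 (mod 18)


Moduli 10, 9, 18 are not pairwise coprime, so CRT works modulo lcm(m_i) when all pairwise compatibility conditions hold.
Pairwise compatibility: gcd(m_i, m_j) must divide a_i - a_j for every pair.
Merge one congruence at a time:
  Start: x ≡ 7 (mod 10).
  Combine with x ≡ 0 (mod 9): gcd(10, 9) = 1; 0 - 7 = -7, which IS divisible by 1, so compatible.
    Write x = 7 + 10·t and substitute into x ≡ 0 (mod 9): 10·t ≡ 0 − 7 = -7 (mod 9).
    Reduce coefficients mod 9: 1·t ≡ 2 (mod 9).
    So t ≡ 2 (mod 9).
    Then x = 7 + 10·2 = 27, valid modulo lcm(10, 9) = 90: x ≡ 27 (mod 90).
  Combine with x ≡ 9 (mod 18): gcd(90, 18) = 18; 9 - 27 = -18, which IS divisible by 18, so compatible.
    Write x = 27 + 90·t and substitute into x ≡ 9 (mod 18): 90·t ≡ 9 − 27 = -18 (mod 18).
    Divide the congruence (and modulus) by g = 18: 5·t ≡ -1 (mod 1).
    Modulo 1 every t works; take t = 0.
    Then x = 27 + 90·0 = 27, valid modulo lcm(90, 18) = 90: x ≡ 27 (mod 90).
Verify: 27 mod 10 = 7, 27 mod 9 = 0, 27 mod 18 = 9.

x ≡ 27 (mod 90).


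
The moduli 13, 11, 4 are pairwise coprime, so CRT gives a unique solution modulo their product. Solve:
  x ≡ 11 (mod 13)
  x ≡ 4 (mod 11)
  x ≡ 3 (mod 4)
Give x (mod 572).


Moduli 13, 11, 4 are pairwise coprime; by CRT there is a unique solution modulo M = 13 · 11 · 4 = 572.
Solve pairwise, accumulating the modulus:
  Start with x ≡ 11 (mod 13).
  Combine with x ≡ 4 (mod 11): since gcd(13, 11) = 1, we get a unique residue mod 143.
    Write x = 11 + 13·t and substitute into x ≡ 4 (mod 11): 13·t ≡ 4 − 11 = -7 (mod 11).
    Reduce coefficients mod 11: 2·t ≡ 4 (mod 11).
    The inverse of 2 mod 11 is 6 (since 2·6 = 12 = 1·11 + 1), so t ≡ 6·4 = 24 ≡ 2 (mod 11).
    Then x = 11 + 13·2 = 37, valid modulo lcm(13, 11) = 143: x ≡ 37 (mod 143).
  Combine with x ≡ 3 (mod 4): since gcd(143, 4) = 1, we get a unique residue mod 572.
    Write x = 37 + 143·t and substitute into x ≡ 3 (mod 4): 143·t ≡ 3 − 37 = -34 (mod 4).
    Reduce coefficients mod 4: 3·t ≡ 2 (mod 4).
    The inverse of 3 mod 4 is 3 (since 3·3 = 9 = 2·4 + 1), so t ≡ 3·2 = 6 ≡ 2 (mod 4).
    Then x = 37 + 143·2 = 323, valid modulo lcm(143, 4) = 572: x ≡ 323 (mod 572).
Verify: 323 mod 13 = 11 ✓, 323 mod 11 = 4 ✓, 323 mod 4 = 3 ✓.

x ≡ 323 (mod 572).


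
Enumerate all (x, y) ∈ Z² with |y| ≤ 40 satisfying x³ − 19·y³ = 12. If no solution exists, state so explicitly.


The equation is x³ - 19y³ = 12. For fixed y, x³ = 19·y³ + 12, so a solution requires the RHS to be a perfect cube.
Strategy: iterate y from -40 to 40, compute RHS = 19·y³ + 12, and check whether it is a (positive or negative) perfect cube.
Check small values of y:
  y = 0: RHS = 12 is not a perfect cube.
  y = 1: RHS = 31 is not a perfect cube.
  y = -1: RHS = -7 is not a perfect cube.
  y = 2: RHS = 164 is not a perfect cube.
  y = -2: RHS = -140 is not a perfect cube.
  y = 3: RHS = 525 is not a perfect cube.
  y = -3: RHS = -501 is not a perfect cube.
Continuing the search up to |y| = 40 finds no solutions either.
No (x, y) in the scanned range satisfies the equation.

No integer solutions with |y| ≤ 40.


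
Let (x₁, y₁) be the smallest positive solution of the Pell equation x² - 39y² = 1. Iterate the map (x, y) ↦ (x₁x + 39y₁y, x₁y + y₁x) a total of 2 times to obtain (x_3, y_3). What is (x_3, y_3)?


Step 1: Find the fundamental solution (x₁, y₁) of x² - 39y² = 1.
  Expand √39 as a continued fraction. a₀ = ⌊√39⌋ = 6; iterate m_{k+1} = d_k·a_k − m_k, d_{k+1} = (39 − m_{k+1}²)/d_k, a_{k+1} = ⌊(a₀ + m_{k+1})/d_{k+1}⌋ (starting m₀ = 0, d₀ = 1), with convergents p_k = a_k·p_{k-1} + p_{k-2}, q_k = a_k·q_{k-1} + q_{k-2} (p₋₁ = 1, q₋₁ = 0):
  k = 0: a₀ = 6; p₀/q₀ = 6/1; p₀² − 39·q₀² = 36 − 39 = -3.
  k = 1: m = 6, d = 3, a = ⌊(6 + 6)/3⌋ = 4; p/q = (4·6 + 1)/(4·1 + 0) = 25/4; p² − 39·q² = 625 − 624 = 1.
  The first convergent with p² − 39·q² = 1 gives the fundamental solution (x₁, y₁) = (25, 4).
Step 2: Apply the recurrence (x_{n+1}, y_{n+1}) = (x₁x_n + 39y₁y_n, x₁y_n + y₁x_n) repeatedly.
  From (x_1, y_1) = (25, 4): x_2 = 25·25 + 39·4·4 = 1249; y_2 = 25·4 + 4·25 = 200.
  From (x_2, y_2) = (1249, 200): x_3 = 25·1249 + 39·4·200 = 62425; y_3 = 25·200 + 4·1249 = 9996.
Step 3: Verify x_3² - 39·y_3² = 3896880625 - 3896880624 = 1 (should be 1). ✓

(x_1, y_1) = (25, 4); (x_3, y_3) = (62425, 9996).


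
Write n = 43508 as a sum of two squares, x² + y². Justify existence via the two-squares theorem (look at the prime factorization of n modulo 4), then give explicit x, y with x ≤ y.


Step 1: Factor n = 43508 = 2^2 · 73 · 149.
Step 2: Check the mod-4 condition on each prime factor: 2 = 2 (special); 73 ≡ 1 (mod 4), exponent 1; 149 ≡ 1 (mod 4), exponent 1.
All primes ≡ 3 (mod 4) appear to even exponent (or don't appear), so by the two-squares theorem n IS expressible as a sum of two squares.
Step 3: Build a representation. Group n = k² · m with k = 2 and m = 73 · 149 = 10877 (a product of primes ≡ 1 (mod 4)); a representation of m scales to one of n via (k·x)² + (k·y)² = k²(x² + y²). Each prime p ≡ 1 (mod 4) is itself a sum of two squares; find a² by testing p − a² for a perfect square:
  73: 73 − 1² = 72, 73 − 2² = 69, 73 − 3² = 64 = 8² ⇒ 73 = 3² + 8².
  149: 149 − 1² = 148, 149 − 2² = 145, 149 − 3² = 140, 149 − 4² = 133, 149 − 5² = 124, 149 − 6² = 113, 149 − 7² = 100 = 10² ⇒ 149 = 7² + 10².
  Combine using the Brahmagupta–Fibonacci identity (a² + b²)(c² + d²) = (ac − bd)² + (ad + bc)² = (ac + bd)² + (ad − bc)²:
  73 · 149 = 10877: from (3² + 8²)(7² + 10²), take (3·7 − 8·10, 3·10 + 8·7) = (21 − 80, 30 + 56) = (-59, 86); dropping signs (only squares matter) gives (59, 86); check 59² + 86² = 3481 + 7396 = 10877 ✓.
  Scale by k = 2: (2·59, 2·86) = (118, 172).
Step 4: Order so x ≤ y and verify: 118² + 172² = 13924 + 29584 = 43508 = n. ✓

n = 43508 = 118² + 172² (one valid representation with x ≤ y).


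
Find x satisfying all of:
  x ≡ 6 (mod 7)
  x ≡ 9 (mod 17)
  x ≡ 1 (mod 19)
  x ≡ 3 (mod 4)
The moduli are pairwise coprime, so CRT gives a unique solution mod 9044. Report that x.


Product of moduli M = 7 · 17 · 19 · 4 = 9044.
Merge one congruence at a time:
  Start: x ≡ 6 (mod 7).
  Combine with x ≡ 9 (mod 17); new modulus lcm = 119.
    Write x = 6 + 7·t and substitute into x ≡ 9 (mod 17): 7·t ≡ 9 − 6 = 3 (mod 17).
    The inverse of 7 mod 17 is 5 (since 7·5 = 35 = 2·17 + 1), so t ≡ 5·3 = 15 ≡ 15 (mod 17).
    Then x = 6 + 7·15 = 111, valid modulo lcm(7, 17) = 119: x ≡ 111 (mod 119).
  Combine with x ≡ 1 (mod 19); new modulus lcm = 2261.
    Write x = 111 + 119·t and substitute into x ≡ 1 (mod 19): 119·t ≡ 1 − 111 = -110 (mod 19).
    Reduce coefficients mod 19: 5·t ≡ 4 (mod 19).
    The inverse of 5 mod 19 is 4 (since 5·4 = 20 = 1·19 + 1), so t ≡ 4·4 = 16 ≡ 16 (mod 19).
    Then x = 111 + 119·16 = 2015, valid modulo lcm(119, 19) = 2261: x ≡ 2015 (mod 2261).
  Combine with x ≡ 3 (mod 4); new modulus lcm = 9044.
    Write x = 2015 + 2261·t and substitute into x ≡ 3 (mod 4): 2261·t ≡ 3 − 2015 = -2012 (mod 4).
    Reduce coefficients mod 4: 1·t ≡ 0 (mod 4).
    So t ≡ 0 (mod 4).
    Then x = 2015 + 2261·0 = 2015, valid modulo lcm(2261, 4) = 9044: x ≡ 2015 (mod 9044).
Verify against each original: 2015 mod 7 = 6, 2015 mod 17 = 9, 2015 mod 19 = 1, 2015 mod 4 = 3.

x ≡ 2015 (mod 9044).


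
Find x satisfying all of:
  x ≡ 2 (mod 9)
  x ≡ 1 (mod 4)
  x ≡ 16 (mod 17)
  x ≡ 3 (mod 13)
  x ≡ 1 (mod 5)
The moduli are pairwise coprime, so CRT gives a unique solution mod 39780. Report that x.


Product of moduli M = 9 · 4 · 17 · 13 · 5 = 39780.
Merge one congruence at a time:
  Start: x ≡ 2 (mod 9).
  Combine with x ≡ 1 (mod 4); new modulus lcm = 36.
    Write x = 2 + 9·t and substitute into x ≡ 1 (mod 4): 9·t ≡ 1 − 2 = -1 (mod 4).
    Reduce coefficients mod 4: 1·t ≡ 3 (mod 4).
    So t ≡ 3 (mod 4).
    Then x = 2 + 9·3 = 29, valid modulo lcm(9, 4) = 36: x ≡ 29 (mod 36).
  Combine with x ≡ 16 (mod 17); new modulus lcm = 612.
    Write x = 29 + 36·t and substitute into x ≡ 16 (mod 17): 36·t ≡ 16 − 29 = -13 (mod 17).
    Reduce coefficients mod 17: 2·t ≡ 4 (mod 17).
    The inverse of 2 mod 17 is 9 (since 2·9 = 18 = 1·17 + 1), so t ≡ 9·4 = 36 ≡ 2 (mod 17).
    Then x = 29 + 36·2 = 101, valid modulo lcm(36, 17) = 612: x ≡ 101 (mod 612).
  Combine with x ≡ 3 (mod 13); new modulus lcm = 7956.
    Write x = 101 + 612·t and substitute into x ≡ 3 (mod 13): 612·t ≡ 3 − 101 = -98 (mod 13).
    Reduce coefficients mod 13: 1·t ≡ 6 (mod 13).
    So t ≡ 6 (mod 13).
    Then x = 101 + 612·6 = 3773, valid modulo lcm(612, 13) = 7956: x ≡ 3773 (mod 7956).
  Combine with x ≡ 1 (mod 5); new modulus lcm = 39780.
    Write x = 3773 + 7956·t and substitute into x ≡ 1 (mod 5): 7956·t ≡ 1 − 3773 = -3772 (mod 5).
    Reduce coefficients mod 5: 1·t ≡ 3 (mod 5).
    So t ≡ 3 (mod 5).
    Then x = 3773 + 7956·3 = 27641, valid modulo lcm(7956, 5) = 39780: x ≡ 27641 (mod 39780).
Verify against each original: 27641 mod 9 = 2, 27641 mod 4 = 1, 27641 mod 17 = 16, 27641 mod 13 = 3, 27641 mod 5 = 1.

x ≡ 27641 (mod 39780).
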